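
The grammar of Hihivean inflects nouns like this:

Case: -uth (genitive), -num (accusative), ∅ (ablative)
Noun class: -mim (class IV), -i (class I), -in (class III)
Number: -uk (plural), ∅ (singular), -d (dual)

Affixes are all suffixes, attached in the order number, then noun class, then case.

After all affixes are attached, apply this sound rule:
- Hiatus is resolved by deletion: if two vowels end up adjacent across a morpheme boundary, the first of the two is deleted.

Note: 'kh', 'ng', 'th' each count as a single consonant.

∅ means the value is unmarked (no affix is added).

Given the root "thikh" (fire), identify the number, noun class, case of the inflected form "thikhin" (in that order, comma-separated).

singular, class III, ablative

Segment: thikh-in.
number: ∅ → singular.
noun class: -in → class III.
case: ∅ → ablative.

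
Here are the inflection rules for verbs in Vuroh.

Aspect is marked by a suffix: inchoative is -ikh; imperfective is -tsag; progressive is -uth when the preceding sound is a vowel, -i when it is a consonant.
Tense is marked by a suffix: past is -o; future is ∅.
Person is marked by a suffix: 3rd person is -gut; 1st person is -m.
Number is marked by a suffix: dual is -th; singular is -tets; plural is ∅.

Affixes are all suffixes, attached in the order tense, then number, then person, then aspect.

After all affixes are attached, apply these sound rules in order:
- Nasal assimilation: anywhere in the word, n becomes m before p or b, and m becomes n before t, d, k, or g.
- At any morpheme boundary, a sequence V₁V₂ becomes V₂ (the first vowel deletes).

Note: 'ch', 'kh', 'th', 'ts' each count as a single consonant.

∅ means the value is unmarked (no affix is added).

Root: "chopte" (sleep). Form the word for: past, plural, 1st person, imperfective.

choptomtsag

Attach tense past -o → chopteo.
number = plural: zero marking, form stays chopteo.
Attach person 1st person -m → chopteom.
Attach aspect imperfective -tsag → chopteomtsag.
Nasal assimilation: no change.
Apply vowel deletion: chopteomtsag → choptomtsag.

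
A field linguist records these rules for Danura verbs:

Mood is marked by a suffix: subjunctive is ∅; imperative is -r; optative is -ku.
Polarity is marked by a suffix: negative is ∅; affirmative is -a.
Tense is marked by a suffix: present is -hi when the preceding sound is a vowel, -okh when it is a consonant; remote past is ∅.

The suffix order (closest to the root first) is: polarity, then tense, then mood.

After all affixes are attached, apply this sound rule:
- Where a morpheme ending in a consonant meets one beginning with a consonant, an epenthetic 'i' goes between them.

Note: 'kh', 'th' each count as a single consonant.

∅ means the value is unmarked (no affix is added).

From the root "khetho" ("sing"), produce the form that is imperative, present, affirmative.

khethoahir

Attach polarity affirmative -a → khethoa.
Attach tense present -hi (after vowel 'a') → khethoahi.
Attach mood imperative -r → khethoahir.
Epenthesis: no change.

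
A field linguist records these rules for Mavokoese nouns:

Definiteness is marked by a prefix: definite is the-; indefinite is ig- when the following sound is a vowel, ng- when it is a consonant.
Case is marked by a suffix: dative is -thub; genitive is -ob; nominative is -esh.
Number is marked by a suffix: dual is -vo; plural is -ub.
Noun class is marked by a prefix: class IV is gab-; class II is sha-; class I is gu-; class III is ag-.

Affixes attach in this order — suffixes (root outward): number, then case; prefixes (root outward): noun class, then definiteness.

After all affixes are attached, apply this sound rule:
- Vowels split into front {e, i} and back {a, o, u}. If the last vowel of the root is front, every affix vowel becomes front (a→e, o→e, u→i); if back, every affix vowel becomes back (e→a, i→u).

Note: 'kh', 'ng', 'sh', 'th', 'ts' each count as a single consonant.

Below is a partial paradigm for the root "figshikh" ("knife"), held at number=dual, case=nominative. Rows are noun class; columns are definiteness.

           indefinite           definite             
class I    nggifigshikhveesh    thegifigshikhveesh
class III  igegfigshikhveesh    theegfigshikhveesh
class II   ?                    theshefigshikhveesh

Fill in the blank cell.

ngshefigshikhveesh

Attach number dual -vo → figshikhvo.
Attach case nominative -esh → figshikhvoesh.
Attach noun class class II sha- → shafigshikhvoesh.
Attach definiteness indefinite ng- (before consonant 'sh') → ngshafigshikhvoesh.
Apply vowel harmony: ngshafigshikhvoesh → ngshefigshikhveesh.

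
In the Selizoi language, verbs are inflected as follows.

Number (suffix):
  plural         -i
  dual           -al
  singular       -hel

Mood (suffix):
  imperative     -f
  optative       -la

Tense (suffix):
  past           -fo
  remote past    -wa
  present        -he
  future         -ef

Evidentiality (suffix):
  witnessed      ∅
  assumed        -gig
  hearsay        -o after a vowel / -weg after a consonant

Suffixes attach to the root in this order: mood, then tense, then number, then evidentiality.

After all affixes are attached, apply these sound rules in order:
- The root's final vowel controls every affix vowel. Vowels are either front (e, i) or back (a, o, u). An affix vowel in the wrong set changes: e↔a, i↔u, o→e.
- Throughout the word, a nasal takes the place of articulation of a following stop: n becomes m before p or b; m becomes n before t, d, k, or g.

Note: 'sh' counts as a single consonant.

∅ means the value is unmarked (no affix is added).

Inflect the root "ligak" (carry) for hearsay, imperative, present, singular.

Attach mood imperative -f → ligakf.
Attach tense present -he → ligakfhe.
Attach number singular -hel → ligakfhehel.
Attach evidentiality hearsay -weg (after consonant 'l') → ligakfhehelweg.
Apply vowel harmony: ligakfhehelweg → ligakfhahalwag.
Nasal assimilation: no change.

ligakfhahalwag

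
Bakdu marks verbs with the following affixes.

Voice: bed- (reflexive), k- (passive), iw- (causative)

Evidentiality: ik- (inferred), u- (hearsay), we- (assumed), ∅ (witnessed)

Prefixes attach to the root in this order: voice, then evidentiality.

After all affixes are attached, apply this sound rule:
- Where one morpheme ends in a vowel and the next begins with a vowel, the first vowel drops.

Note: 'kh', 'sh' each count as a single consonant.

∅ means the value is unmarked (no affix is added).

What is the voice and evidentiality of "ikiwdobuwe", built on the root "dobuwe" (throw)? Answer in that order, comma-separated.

causative, inferred

Segment: ik-iw-dobuwe.
voice: iw- → causative.
evidentiality: ik- → inferred.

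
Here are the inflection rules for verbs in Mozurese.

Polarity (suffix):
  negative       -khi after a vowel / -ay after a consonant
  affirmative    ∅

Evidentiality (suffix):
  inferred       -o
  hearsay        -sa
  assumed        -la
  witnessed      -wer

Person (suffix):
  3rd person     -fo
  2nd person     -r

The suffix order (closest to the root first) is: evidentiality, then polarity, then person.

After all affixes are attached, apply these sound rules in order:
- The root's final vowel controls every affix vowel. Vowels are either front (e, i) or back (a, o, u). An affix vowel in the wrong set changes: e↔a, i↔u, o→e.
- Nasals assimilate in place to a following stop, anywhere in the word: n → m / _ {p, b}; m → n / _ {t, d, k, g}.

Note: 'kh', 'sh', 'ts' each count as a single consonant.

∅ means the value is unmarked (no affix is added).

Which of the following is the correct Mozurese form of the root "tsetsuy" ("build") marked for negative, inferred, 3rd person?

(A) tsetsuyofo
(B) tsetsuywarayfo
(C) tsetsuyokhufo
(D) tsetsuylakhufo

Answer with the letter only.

Attach evidentiality inferred -o → tsetsuyo.
Attach polarity negative -khi (after vowel 'o') → tsetsuyokhi.
Attach person 3rd person -fo → tsetsuyokhifo.
Apply vowel harmony: tsetsuyokhifo → tsetsuyokhufo.
Nasal assimilation: no change.
So the correct form is tsetsuyokhufo, option (C).
(A) tsetsuyofo is wrong: it uses affirmative instead of negative for polarity.
(D) tsetsuylakhufo is wrong: it uses assumed instead of inferred for evidentiality.
(B) tsetsuywarayfo is wrong: it uses witnessed instead of inferred for evidentiality.

C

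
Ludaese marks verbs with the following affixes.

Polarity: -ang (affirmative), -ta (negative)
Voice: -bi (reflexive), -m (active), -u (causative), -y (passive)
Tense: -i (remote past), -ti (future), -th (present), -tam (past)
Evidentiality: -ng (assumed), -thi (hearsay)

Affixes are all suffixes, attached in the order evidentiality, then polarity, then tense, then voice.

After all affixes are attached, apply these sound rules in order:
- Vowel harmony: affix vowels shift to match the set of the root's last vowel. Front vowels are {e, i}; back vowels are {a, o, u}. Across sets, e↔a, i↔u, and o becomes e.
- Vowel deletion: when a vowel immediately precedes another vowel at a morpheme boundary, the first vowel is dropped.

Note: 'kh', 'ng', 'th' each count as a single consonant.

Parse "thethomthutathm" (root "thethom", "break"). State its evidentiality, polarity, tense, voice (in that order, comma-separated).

hearsay, negative, present, active

Segment: thethom-thi-ta-th-m.
evidentiality: -thi → hearsay.
polarity: -ta → negative.
tense: -th → present.
voice: -m → active.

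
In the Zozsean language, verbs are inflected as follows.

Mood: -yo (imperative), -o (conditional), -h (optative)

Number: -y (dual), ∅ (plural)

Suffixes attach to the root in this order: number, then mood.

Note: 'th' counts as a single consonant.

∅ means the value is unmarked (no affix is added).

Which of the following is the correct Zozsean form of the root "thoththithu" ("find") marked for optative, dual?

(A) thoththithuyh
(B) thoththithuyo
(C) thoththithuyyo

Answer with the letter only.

Attach number dual -y → thoththithuy.
Attach mood optative -h → thoththithuyh.
So the correct form is thoththithuyh, option (A).
(B) thoththithuyo is wrong: it uses conditional instead of optative for mood.
(C) thoththithuyyo is wrong: it uses imperative instead of optative for mood.

A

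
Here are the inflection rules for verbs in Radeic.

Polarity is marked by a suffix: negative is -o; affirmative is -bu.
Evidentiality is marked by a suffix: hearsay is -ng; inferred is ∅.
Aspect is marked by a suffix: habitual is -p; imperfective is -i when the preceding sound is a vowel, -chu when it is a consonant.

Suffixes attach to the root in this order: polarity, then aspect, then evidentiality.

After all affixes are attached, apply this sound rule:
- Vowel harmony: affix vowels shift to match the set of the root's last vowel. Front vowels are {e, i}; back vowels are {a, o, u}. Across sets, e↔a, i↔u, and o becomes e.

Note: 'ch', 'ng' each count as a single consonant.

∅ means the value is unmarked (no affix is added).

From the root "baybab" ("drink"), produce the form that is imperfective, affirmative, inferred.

Attach polarity affirmative -bu → baybabbu.
Attach aspect imperfective -i (after vowel 'u') → baybabbui.
evidentiality = inferred: zero marking, form stays baybabbui.
Apply vowel harmony: baybabbui → baybabbuu.

baybabbuu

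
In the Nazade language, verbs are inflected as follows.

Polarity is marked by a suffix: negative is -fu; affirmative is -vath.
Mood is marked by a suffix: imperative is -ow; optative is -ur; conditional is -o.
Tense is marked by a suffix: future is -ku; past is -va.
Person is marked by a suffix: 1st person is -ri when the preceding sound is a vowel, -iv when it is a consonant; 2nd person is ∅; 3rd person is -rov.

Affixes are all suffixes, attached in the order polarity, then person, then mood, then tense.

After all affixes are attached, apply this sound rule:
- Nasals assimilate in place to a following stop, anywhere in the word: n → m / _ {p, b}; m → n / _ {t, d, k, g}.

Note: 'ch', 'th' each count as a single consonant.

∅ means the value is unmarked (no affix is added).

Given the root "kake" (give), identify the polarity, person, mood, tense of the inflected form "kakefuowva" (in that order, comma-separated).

Segment: kake-fu-ow-va.
polarity: -fu → negative.
person: ∅ → 2nd person.
mood: -ow → imperative.
tense: -va → past.

negative, 2nd person, imperative, past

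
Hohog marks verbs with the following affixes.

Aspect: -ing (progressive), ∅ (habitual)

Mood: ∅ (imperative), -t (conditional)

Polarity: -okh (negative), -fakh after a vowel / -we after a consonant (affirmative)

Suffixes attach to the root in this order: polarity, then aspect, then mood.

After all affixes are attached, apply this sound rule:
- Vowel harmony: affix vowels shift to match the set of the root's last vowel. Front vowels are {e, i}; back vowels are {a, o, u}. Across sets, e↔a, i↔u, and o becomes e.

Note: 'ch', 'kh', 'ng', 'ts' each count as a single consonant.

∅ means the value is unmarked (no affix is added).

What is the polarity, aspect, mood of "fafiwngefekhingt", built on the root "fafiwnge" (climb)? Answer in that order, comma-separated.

Segment: fafiwnge-fakh-ing-t.
polarity: -fakh/we → affirmative.
aspect: -ing → progressive.
mood: -t → conditional.

affirmative, progressive, conditional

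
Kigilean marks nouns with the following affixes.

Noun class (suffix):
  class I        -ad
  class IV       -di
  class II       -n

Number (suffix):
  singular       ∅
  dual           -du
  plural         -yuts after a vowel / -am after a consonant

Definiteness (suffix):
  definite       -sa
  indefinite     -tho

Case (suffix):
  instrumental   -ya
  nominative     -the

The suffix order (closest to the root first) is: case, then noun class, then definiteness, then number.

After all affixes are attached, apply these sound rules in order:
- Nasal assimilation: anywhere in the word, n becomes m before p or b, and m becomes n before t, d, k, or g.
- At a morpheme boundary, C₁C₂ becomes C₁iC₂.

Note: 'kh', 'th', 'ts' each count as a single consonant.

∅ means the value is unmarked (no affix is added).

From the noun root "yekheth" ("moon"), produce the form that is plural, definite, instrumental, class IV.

yekhethiyadisayuts

Attach case instrumental -ya → yekhethya.
Attach noun class class IV -di → yekhethyadi.
Attach definiteness definite -sa → yekhethyadisa.
Attach number plural -yuts (after vowel 'a') → yekhethyadisayuts.
Nasal assimilation: no change.
Apply epenthesis: yekhethyadisayuts → yekhethiyadisayuts.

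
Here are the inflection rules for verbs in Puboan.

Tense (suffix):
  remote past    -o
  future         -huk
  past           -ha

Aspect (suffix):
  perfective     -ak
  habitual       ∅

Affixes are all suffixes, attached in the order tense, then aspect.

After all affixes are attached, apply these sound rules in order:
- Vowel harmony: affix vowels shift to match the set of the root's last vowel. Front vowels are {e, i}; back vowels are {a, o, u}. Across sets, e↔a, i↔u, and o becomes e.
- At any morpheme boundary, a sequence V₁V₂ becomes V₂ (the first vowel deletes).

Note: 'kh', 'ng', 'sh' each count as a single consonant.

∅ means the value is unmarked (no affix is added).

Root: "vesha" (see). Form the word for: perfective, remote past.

Attach tense remote past -o → veshao.
Attach aspect perfective -ak → veshaoak.
Vowel harmony: no change.
Apply vowel deletion: veshaoak → veshak.

veshak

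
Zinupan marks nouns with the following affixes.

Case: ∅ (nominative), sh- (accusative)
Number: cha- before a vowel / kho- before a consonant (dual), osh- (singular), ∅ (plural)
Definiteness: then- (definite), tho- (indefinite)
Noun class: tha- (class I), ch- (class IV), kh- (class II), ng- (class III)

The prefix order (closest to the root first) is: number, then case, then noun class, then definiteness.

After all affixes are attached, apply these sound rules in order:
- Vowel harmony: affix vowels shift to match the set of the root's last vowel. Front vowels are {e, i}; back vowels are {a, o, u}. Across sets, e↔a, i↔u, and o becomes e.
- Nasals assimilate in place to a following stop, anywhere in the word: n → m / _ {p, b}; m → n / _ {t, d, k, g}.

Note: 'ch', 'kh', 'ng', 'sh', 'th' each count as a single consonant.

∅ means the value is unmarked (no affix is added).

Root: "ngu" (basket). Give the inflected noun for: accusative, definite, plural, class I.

thanthashngu

number = plural: zero marking, form stays ngu.
Attach case accusative sh- → shngu.
Attach noun class class I tha- → thashngu.
Attach definiteness definite then- → thenthashngu.
Apply vowel harmony: thenthashngu → thanthashngu.
Nasal assimilation: no change.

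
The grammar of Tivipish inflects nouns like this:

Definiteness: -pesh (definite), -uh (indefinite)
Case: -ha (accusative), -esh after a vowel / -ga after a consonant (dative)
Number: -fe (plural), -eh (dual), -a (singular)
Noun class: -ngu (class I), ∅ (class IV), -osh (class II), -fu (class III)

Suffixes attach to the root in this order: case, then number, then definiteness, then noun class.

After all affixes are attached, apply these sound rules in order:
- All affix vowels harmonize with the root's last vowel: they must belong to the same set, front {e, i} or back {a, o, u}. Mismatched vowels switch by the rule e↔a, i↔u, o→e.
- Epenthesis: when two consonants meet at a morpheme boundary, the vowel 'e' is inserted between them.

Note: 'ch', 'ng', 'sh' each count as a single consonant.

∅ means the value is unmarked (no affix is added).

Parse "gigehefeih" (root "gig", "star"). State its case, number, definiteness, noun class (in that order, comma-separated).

Segment: gig-ha-fe-uh.
case: -ha → accusative.
number: -fe → plural.
definiteness: -uh → indefinite.
noun class: ∅ → class IV.

accusative, plural, indefinite, class IV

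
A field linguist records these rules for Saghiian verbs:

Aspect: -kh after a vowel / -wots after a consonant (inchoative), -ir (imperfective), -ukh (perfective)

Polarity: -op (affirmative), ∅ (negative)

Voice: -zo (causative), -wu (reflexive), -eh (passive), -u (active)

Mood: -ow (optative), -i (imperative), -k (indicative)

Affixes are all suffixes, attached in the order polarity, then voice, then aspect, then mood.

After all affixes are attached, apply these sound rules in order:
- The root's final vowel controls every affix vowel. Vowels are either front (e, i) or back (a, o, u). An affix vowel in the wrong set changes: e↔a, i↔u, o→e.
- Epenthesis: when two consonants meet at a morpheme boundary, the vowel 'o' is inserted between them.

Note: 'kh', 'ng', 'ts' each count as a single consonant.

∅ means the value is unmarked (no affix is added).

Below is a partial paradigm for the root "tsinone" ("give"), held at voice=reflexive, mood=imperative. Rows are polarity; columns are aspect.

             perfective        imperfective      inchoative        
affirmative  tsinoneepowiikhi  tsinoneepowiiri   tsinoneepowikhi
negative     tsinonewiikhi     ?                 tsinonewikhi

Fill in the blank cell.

tsinonewiiri

polarity = negative: zero marking, form stays tsinone.
Attach voice reflexive -wu → tsinonewu.
Attach aspect imperfective -ir → tsinonewuir.
Attach mood imperative -i → tsinonewuiri.
Apply vowel harmony: tsinonewuiri → tsinonewiiri.
Epenthesis: no change.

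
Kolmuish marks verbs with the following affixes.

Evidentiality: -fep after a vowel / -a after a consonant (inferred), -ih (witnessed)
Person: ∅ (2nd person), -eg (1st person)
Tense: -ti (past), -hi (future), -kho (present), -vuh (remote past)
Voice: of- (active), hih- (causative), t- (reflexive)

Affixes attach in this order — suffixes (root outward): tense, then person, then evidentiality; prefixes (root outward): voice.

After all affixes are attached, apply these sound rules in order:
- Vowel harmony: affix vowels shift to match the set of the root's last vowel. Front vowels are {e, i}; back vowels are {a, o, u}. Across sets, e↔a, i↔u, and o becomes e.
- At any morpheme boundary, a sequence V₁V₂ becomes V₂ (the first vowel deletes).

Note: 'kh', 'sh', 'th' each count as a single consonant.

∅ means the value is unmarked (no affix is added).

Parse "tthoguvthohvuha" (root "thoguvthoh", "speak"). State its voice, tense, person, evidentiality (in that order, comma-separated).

reflexive, remote past, 2nd person, inferred

Segment: t-thoguvthoh-vuh-a.
voice: t- → reflexive.
tense: -vuh → remote past.
person: ∅ → 2nd person.
evidentiality: -fep/a → inferred.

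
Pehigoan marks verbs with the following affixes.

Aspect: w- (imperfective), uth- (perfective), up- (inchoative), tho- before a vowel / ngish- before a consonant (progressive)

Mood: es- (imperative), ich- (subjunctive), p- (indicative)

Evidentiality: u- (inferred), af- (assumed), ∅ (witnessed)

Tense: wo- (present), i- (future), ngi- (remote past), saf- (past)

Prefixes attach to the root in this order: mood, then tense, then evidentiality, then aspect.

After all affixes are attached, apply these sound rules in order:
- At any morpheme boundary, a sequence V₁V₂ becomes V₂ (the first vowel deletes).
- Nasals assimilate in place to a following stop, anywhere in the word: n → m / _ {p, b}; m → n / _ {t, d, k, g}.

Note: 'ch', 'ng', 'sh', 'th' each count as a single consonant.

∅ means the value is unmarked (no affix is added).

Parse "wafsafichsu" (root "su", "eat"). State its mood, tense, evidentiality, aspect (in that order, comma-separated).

Segment: w-af-saf-ich-su.
mood: ich- → subjunctive.
tense: saf- → past.
evidentiality: af- → assumed.
aspect: w- → imperfective.

subjunctive, past, assumed, imperfective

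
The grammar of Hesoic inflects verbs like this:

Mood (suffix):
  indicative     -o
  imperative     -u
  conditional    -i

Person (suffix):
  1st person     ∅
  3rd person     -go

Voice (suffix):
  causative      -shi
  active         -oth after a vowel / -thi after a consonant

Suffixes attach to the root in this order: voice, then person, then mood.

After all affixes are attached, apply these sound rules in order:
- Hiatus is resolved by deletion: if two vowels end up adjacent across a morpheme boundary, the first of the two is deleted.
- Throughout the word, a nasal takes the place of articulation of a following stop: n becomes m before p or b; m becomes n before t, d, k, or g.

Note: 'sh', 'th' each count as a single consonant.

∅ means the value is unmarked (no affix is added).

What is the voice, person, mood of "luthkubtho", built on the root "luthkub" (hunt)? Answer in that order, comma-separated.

active, 1st person, indicative

Segment: luthkub-thi-o.
voice: -oth/thi → active.
person: ∅ → 1st person.
mood: -o → indicative.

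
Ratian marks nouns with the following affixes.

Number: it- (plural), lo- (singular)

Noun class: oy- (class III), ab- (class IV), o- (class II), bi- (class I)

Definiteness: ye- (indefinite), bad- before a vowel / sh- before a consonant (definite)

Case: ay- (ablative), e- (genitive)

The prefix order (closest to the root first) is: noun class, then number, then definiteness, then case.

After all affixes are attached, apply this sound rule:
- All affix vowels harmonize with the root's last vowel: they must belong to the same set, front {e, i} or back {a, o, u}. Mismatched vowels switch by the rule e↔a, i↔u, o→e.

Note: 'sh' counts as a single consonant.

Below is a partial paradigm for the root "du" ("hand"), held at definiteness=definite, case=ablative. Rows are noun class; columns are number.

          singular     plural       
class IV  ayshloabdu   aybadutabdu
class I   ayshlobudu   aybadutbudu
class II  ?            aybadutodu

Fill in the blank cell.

Attach noun class class II o- → odu.
Attach number singular lo- → loodu.
Attach definiteness definite sh- (before consonant 'l') → shloodu.
Attach case ablative ay- → ayshloodu.
Vowel harmony: no change.

ayshloodu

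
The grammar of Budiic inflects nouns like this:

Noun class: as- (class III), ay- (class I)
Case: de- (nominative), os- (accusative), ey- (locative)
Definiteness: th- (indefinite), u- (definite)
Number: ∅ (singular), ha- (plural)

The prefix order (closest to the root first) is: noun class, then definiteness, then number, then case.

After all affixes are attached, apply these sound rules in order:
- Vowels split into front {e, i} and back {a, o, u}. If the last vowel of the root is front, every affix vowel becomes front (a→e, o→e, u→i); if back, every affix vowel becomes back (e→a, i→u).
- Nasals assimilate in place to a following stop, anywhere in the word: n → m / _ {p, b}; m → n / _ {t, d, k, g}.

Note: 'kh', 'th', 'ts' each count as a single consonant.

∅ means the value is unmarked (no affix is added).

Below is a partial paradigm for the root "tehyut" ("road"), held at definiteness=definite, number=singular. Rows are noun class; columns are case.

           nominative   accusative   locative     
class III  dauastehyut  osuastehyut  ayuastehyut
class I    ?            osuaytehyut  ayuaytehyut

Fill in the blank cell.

dauaytehyut

Attach noun class class I ay- → aytehyut.
Attach definiteness definite u- → uaytehyut.
number = singular: zero marking, form stays uaytehyut.
Attach case nominative de- → deuaytehyut.
Apply vowel harmony: deuaytehyut → dauaytehyut.
Nasal assimilation: no change.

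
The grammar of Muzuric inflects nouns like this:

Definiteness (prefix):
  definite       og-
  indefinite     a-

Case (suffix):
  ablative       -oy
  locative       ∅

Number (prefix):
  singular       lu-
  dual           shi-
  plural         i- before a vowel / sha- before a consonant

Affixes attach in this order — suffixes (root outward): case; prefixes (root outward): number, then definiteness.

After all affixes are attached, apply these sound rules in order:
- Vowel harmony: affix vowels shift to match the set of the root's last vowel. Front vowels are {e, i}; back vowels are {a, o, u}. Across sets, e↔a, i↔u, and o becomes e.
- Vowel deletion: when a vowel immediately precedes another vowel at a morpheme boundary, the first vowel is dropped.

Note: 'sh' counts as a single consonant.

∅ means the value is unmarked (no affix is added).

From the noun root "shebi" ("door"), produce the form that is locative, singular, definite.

eglishebi

case = locative: zero marking, form stays shebi.
Attach number singular lu- → lushebi.
Attach definiteness definite og- → oglushebi.
Apply vowel harmony: oglushebi → eglishebi.
Vowel deletion: no change.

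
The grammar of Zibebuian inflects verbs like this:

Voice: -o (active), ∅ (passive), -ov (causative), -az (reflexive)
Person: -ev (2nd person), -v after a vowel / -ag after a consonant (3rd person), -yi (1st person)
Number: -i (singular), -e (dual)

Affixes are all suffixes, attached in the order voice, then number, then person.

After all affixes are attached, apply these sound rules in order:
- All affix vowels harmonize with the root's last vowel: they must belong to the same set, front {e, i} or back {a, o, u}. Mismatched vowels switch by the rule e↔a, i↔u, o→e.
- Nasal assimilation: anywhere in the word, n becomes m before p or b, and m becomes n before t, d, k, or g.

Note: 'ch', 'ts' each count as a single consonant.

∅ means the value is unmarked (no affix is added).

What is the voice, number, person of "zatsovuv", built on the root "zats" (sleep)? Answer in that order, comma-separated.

Segment: zats-ov-i-v.
voice: -ov → causative.
number: -i → singular.
person: -v/ag → 3rd person.

causative, singular, 3rd person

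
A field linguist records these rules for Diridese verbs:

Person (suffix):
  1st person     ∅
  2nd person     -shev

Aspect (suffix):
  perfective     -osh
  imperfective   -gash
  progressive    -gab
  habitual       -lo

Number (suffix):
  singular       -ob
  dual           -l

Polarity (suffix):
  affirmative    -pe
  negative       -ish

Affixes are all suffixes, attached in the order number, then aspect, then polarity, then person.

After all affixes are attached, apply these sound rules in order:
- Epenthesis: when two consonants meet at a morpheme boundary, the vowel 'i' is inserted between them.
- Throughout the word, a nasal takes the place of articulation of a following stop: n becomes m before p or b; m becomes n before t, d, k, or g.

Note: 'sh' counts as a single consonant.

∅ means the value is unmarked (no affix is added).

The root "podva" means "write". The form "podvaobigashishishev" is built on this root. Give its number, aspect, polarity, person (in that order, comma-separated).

singular, imperfective, negative, 2nd person

Segment: podva-ob-gash-ish-shev.
number: -ob → singular.
aspect: -gash → imperfective.
polarity: -ish → negative.
person: -shev → 2nd person.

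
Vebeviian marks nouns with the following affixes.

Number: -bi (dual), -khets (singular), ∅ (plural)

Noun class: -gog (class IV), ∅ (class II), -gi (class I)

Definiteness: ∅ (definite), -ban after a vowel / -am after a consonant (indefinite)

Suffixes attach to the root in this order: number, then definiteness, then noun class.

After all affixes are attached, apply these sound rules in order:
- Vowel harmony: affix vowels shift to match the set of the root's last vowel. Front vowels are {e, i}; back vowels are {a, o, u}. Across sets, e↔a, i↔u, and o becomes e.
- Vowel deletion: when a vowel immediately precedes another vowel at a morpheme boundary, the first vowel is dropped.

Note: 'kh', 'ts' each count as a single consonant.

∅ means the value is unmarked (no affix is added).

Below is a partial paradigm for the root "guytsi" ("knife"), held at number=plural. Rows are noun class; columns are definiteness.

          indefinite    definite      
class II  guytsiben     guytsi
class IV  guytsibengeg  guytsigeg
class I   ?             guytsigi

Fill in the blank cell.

number = plural: zero marking, form stays guytsi.
Attach definiteness indefinite -ban (after vowel 'i') → guytsiban.
Attach noun class class I -gi → guytsibangi.
Apply vowel harmony: guytsibangi → guytsibengi.
Vowel deletion: no change.

guytsibengi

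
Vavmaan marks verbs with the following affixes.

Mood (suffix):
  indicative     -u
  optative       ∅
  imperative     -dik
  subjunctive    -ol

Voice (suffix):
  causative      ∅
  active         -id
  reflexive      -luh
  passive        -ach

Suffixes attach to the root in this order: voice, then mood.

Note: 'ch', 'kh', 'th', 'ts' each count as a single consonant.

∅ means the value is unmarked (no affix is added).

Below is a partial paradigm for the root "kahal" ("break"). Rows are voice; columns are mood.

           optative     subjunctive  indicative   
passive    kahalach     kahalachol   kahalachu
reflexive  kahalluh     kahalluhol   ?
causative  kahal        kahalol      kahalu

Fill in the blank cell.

kahalluhu

Attach voice reflexive -luh → kahalluh.
Attach mood indicative -u → kahalluhu.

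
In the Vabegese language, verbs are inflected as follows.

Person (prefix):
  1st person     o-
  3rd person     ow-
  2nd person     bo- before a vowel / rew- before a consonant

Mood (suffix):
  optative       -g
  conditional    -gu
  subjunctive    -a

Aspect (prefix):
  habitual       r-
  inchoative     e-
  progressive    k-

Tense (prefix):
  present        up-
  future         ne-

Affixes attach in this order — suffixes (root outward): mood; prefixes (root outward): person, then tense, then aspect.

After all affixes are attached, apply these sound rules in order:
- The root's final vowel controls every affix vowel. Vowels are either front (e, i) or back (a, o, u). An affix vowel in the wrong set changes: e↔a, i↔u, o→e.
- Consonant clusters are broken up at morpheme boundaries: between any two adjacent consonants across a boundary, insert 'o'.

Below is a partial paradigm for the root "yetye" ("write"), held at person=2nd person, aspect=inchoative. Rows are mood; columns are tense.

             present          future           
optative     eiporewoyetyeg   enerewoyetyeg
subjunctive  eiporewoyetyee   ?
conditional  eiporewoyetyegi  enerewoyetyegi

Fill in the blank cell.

enerewoyetyee

Attach mood subjunctive -a → yetyea.
Attach person 2nd person rew- (before consonant 'y') → rewyetyea.
Attach tense future ne- → nerewyetyea.
Attach aspect inchoative e- → enerewyetyea.
Apply vowel harmony: enerewyetyea → enerewyetyee.
Apply epenthesis: enerewyetyee → enerewoyetyee.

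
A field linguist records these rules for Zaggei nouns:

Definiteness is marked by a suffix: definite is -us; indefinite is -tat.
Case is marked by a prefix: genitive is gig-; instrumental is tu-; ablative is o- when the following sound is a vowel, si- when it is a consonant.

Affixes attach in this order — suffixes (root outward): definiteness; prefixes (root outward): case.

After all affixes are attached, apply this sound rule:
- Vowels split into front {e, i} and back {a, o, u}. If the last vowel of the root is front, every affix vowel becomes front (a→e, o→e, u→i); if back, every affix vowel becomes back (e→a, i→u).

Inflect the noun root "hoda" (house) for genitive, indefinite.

gughodatat

Attach case genitive gig- → gighoda.
Attach definiteness indefinite -tat → gighodatat.
Apply vowel harmony: gighodatat → gughodatat.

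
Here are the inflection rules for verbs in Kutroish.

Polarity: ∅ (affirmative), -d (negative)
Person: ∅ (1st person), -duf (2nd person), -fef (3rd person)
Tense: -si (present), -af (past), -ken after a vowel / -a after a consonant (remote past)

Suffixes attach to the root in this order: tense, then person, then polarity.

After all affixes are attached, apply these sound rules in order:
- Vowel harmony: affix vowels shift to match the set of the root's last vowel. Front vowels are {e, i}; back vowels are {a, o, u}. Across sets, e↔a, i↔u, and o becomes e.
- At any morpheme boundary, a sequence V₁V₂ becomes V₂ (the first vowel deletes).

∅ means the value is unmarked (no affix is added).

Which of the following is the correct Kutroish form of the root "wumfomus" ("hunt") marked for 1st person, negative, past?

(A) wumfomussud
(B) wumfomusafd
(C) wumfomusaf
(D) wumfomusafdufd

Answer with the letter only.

Attach tense past -af → wumfomusaf.
person = 1st person: zero marking, form stays wumfomusaf.
Attach polarity negative -d → wumfomusafd.
Vowel harmony: no change.
Vowel deletion: no change.
So the correct form is wumfomusafd, option (B).
(D) wumfomusafdufd is wrong: it uses 2nd person instead of 1st person for person.
(A) wumfomussud is wrong: it uses present instead of past for tense.
(C) wumfomusaf is wrong: it uses affirmative instead of negative for polarity.

B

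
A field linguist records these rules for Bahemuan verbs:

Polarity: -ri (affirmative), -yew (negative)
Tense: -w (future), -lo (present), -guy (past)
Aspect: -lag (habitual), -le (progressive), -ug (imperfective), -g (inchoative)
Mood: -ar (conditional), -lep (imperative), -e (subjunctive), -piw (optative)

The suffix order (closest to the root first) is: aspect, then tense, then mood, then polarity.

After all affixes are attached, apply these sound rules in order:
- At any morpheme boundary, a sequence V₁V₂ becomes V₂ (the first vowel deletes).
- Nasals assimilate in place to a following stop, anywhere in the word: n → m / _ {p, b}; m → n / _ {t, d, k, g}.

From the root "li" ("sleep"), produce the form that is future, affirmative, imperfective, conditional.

Attach aspect imperfective -ug → liug.
Attach tense future -w → liugw.
Attach mood conditional -ar → liugwar.
Attach polarity affirmative -ri → liugwarri.
Apply vowel deletion: liugwarri → lugwarri.
Nasal assimilation: no change.

lugwarri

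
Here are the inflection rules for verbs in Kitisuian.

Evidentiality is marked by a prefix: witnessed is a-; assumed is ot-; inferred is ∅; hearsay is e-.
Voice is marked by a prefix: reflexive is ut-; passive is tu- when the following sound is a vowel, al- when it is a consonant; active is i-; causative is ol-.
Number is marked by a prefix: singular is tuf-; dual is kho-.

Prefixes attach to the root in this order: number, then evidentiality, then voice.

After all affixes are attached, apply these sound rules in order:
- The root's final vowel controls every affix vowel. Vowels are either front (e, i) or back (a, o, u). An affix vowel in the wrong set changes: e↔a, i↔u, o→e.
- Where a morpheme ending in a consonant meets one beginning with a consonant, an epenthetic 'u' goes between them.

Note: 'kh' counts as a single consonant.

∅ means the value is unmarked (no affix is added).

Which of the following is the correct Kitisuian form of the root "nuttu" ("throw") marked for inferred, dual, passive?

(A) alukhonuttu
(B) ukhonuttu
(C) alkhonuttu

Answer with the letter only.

A

Attach number dual kho- → khonuttu.
evidentiality = inferred: zero marking, form stays khonuttu.
Attach voice passive al- (before consonant 'kh') → alkhonuttu.
Vowel harmony: no change.
Apply epenthesis: alkhonuttu → alukhonuttu.
So the correct form is alukhonuttu, option (A).
(B) ukhonuttu is wrong: it uses active instead of passive for voice.
(C) alkhonuttu is wrong: it fails to apply the sound rule(s).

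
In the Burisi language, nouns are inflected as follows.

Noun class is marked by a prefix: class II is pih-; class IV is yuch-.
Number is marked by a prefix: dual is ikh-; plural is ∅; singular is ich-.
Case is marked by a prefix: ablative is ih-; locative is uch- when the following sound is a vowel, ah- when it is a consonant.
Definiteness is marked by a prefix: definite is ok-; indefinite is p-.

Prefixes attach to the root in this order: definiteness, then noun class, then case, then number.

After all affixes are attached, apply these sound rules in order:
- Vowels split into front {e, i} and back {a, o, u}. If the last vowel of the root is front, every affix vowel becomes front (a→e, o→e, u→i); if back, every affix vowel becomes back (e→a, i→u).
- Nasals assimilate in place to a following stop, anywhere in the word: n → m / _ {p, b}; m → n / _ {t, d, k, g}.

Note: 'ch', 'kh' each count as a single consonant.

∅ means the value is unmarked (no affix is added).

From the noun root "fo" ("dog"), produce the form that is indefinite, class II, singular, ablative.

Attach definiteness indefinite p- → pfo.
Attach noun class class II pih- → pihpfo.
Attach case ablative ih- → ihpihpfo.
Attach number singular ich- → ichihpihpfo.
Apply vowel harmony: ichihpihpfo → uchuhpuhpfo.
Nasal assimilation: no change.

uchuhpuhpfo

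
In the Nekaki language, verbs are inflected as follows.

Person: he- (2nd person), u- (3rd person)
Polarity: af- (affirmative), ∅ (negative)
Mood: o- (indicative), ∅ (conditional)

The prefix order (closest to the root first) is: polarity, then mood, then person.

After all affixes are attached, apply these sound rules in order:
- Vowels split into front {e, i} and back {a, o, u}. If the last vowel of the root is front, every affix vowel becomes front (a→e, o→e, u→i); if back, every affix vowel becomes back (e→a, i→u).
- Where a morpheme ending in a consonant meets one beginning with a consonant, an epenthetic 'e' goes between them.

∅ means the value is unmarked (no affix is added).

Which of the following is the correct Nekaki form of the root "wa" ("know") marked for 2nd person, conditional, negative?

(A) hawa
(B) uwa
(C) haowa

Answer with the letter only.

polarity = negative: zero marking, form stays wa.
mood = conditional: zero marking, form stays wa.
Attach person 2nd person he- → hewa.
Apply vowel harmony: hewa → hawa.
Epenthesis: no change.
So the correct form is hawa, option (A).
(C) haowa is wrong: it uses indicative instead of conditional for mood.
(B) uwa is wrong: it uses 3rd person instead of 2nd person for person.

A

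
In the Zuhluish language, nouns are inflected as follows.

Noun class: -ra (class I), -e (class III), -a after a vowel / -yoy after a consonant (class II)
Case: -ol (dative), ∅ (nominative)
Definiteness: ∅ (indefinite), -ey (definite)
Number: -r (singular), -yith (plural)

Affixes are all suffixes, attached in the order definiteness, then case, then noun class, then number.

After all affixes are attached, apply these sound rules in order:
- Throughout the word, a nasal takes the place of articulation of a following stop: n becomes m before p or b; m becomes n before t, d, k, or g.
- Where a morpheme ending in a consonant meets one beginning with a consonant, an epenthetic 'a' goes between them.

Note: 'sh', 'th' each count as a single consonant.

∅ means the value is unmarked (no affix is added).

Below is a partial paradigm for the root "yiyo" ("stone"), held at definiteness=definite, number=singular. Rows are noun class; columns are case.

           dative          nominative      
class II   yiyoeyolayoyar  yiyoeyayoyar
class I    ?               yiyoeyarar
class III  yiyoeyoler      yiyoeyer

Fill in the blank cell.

Attach definiteness definite -ey → yiyoey.
Attach case dative -ol → yiyoeyol.
Attach noun class class I -ra → yiyoeyolra.
Attach number singular -r → yiyoeyolrar.
Nasal assimilation: no change.
Apply epenthesis: yiyoeyolrar → yiyoeyolarar.

yiyoeyolarar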